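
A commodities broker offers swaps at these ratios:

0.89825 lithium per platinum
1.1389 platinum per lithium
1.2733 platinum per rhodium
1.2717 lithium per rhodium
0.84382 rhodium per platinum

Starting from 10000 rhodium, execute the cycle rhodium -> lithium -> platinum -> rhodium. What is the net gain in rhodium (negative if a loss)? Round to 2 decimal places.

10000 rhodium × 1.2717 = 12717 lithium
12717 lithium × 1.1389 = 14483.3913 platinum
14483.3913 platinum × 0.84382 = 12221.375246766 rhodium
Net change: 12221.375246766 − 10000 = 2221.375246766 rhodium

2221.38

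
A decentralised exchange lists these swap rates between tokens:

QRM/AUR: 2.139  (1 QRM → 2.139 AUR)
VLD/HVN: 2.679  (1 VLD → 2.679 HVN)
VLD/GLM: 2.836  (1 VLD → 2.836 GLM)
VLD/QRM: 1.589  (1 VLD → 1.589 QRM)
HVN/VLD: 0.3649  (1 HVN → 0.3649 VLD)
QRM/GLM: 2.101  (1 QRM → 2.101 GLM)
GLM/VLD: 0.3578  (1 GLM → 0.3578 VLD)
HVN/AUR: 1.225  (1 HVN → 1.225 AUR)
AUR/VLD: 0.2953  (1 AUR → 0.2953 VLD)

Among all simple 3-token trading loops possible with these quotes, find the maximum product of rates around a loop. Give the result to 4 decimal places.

1.1945

VLD→QRM→GLM→VLD: 1.589 × 2.101 × 0.3578 = 1.19451
AUR→VLD→QRM→AUR: 0.2953 × 1.589 × 2.139 = 1.00369
AUR→VLD→HVN→AUR: 0.2953 × 2.679 × 1.225 = 0.96911
Maximum is VLD→QRM→GLM→VLD at 1.1945; arbitrage exists.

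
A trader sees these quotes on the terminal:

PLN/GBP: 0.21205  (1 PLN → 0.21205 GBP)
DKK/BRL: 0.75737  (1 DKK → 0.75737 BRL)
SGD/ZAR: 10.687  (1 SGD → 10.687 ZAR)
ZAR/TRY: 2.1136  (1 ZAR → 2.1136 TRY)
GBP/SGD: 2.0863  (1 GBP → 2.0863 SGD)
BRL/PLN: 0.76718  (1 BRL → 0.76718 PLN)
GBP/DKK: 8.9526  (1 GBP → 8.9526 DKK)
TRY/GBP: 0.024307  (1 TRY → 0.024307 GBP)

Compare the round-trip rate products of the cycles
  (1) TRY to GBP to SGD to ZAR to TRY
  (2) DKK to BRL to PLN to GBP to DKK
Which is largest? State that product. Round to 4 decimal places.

1.1455

(1) 0.024307 × 2.0863 × 10.687 × 2.1136 = 1.14548
(2) 0.75737 × 0.76718 × 0.21205 × 8.9526 = 1.10304
Highest is cycle (1) at 1.1455 (>1, arbitrage).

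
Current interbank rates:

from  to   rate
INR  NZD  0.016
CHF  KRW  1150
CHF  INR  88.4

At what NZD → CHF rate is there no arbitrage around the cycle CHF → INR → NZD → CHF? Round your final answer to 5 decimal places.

0.70701

Known legs of the cycle: 88.4 × 0.016 = 1.4144
For no arbitrage the full-cycle product must be 1, so the missing rate is 1 / 1.4144 ≈ 0.7070136.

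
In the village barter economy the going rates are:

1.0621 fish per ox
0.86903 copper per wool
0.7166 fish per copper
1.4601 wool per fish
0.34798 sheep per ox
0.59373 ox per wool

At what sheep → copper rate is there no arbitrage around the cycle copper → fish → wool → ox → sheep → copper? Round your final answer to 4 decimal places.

Known legs of the cycle: 0.7166 × 1.4601 × 0.59373 × 0.34798 = 0.216173613461246964
For no arbitrage the full-cycle product must be 1, so the missing rate is 1 / 0.216173613461246964 ≈ 4.625911.

4.6259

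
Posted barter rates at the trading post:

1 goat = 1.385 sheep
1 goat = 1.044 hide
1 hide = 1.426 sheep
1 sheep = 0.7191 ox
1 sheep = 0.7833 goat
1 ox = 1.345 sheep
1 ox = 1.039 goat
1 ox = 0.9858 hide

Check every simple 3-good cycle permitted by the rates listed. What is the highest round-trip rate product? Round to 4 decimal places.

1.1661

hide→sheep→goat→hide: 1.426 × 0.7833 × 1.044 = 1.16613
sheep→ox→goat→sheep: 0.7191 × 1.039 × 1.385 = 1.03480
hide→sheep→ox→hide: 1.426 × 0.7191 × 0.9858 = 1.01088
Maximum is hide→sheep→goat→hide at 1.1661; arbitrage exists.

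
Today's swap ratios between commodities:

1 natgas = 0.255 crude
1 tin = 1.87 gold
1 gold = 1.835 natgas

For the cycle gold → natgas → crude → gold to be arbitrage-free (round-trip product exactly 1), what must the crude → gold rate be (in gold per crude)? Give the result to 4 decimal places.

2.1371

Known legs of the cycle: 1.835 × 0.255 = 0.467925
For no arbitrage the full-cycle product must be 1, so the missing rate is 1 / 0.467925 ≈ 2.137095.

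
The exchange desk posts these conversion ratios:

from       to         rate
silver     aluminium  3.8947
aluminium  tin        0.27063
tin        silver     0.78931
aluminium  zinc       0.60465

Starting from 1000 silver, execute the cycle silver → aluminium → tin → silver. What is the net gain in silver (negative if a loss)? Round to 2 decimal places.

-168.05

1000 silver × 3.8947 = 3894.7 aluminium
3894.7 aluminium × 0.27063 = 1054.022661 tin
1054.022661 tin × 0.78931 = 831.95062655391 silver
Net change: 831.95062655391 − 1000 = -168.04937344609 silver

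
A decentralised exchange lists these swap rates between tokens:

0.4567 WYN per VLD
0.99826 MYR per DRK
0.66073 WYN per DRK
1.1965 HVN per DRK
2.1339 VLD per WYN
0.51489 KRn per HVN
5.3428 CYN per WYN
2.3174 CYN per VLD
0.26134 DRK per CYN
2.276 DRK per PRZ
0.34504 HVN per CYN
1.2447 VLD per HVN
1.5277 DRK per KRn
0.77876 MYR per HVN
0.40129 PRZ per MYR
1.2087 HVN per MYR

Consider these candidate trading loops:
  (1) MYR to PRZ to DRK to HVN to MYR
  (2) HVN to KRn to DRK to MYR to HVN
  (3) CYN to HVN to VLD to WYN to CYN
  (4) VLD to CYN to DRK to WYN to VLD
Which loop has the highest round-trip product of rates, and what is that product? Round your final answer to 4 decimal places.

1.0479

(1) 0.40129 × 2.276 × 1.1965 × 0.77876 = 0.85103
(2) 0.51489 × 1.5277 × 0.99826 × 1.2087 = 0.94911
(3) 0.34504 × 1.2447 × 0.4567 × 5.3428 = 1.04793
(4) 2.3174 × 0.26134 × 0.66073 × 2.1339 = 0.85390
Highest is cycle (3) at 1.0479 (>1, arbitrage).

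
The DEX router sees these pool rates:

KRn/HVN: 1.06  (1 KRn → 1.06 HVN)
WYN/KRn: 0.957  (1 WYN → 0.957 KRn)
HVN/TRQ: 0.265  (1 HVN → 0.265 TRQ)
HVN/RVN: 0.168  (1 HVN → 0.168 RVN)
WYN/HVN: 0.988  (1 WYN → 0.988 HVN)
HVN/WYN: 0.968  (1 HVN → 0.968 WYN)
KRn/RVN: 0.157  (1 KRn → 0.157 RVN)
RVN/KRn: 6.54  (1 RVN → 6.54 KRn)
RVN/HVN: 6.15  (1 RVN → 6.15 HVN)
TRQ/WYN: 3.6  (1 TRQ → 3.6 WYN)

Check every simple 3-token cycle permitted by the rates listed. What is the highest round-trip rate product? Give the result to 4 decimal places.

1.1646

KRn→HVN→RVN→KRn: 1.06 × 0.168 × 6.54 = 1.16464
WYN→KRn→HVN→WYN: 0.957 × 1.06 × 0.968 = 0.98196
WYN→HVN→TRQ→WYN: 0.988 × 0.265 × 3.6 = 0.94255
Maximum is KRn→HVN→RVN→KRn at 1.1646; arbitrage exists.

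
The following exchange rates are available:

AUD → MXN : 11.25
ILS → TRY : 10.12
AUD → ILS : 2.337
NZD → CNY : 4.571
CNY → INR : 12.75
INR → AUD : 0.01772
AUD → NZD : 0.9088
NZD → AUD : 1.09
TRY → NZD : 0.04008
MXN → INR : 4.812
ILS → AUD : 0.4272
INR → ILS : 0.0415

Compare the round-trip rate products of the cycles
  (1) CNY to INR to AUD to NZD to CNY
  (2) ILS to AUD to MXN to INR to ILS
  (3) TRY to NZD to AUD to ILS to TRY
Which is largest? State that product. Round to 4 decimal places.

1.0332

(1) 12.75 × 0.01772 × 0.9088 × 4.571 = 0.93854
(2) 0.4272 × 11.25 × 4.812 × 0.0415 = 0.95975
(3) 0.04008 × 1.09 × 2.337 × 10.12 = 1.03322
Highest is cycle (3) at 1.0332 (>1, arbitrage).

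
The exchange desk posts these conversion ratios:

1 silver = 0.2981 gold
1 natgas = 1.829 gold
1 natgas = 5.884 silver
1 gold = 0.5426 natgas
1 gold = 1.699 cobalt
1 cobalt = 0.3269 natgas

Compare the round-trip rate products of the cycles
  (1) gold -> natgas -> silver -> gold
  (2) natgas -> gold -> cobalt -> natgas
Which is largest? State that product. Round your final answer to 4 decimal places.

1.0158

(1) 0.5426 × 5.884 × 0.2981 = 0.95173
(2) 1.829 × 1.699 × 0.3269 = 1.01583
Highest is cycle (2) at 1.0158 (>1, arbitrage).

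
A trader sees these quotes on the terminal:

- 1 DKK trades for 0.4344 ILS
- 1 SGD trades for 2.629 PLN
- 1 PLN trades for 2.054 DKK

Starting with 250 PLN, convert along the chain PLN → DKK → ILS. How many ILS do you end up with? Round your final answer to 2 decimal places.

223.06

250 PLN × 2.054 = 513.5 DKK
513.5 DKK × 0.4344 = 223.0644 ILS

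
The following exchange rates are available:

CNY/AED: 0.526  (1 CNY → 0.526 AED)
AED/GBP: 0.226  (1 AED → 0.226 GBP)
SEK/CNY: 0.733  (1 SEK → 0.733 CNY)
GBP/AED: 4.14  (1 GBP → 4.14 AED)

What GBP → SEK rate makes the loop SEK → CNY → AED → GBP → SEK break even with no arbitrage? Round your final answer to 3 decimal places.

Known legs of the cycle: 0.733 × 0.526 × 0.226 = 0.087136108
For no arbitrage the full-cycle product must be 1, so the missing rate is 1 / 0.087136108 ≈ 11.47630.

11.476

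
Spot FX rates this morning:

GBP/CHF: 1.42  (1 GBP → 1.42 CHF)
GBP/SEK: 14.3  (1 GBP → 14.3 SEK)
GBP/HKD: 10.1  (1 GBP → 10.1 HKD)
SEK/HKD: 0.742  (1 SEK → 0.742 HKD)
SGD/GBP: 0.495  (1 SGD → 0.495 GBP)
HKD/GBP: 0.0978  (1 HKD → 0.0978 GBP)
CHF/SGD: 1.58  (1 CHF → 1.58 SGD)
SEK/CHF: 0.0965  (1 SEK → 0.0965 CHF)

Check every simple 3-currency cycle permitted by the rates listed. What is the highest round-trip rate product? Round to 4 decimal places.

CHF→SGD→GBP→CHF: 1.58 × 0.495 × 1.42 = 1.11058
HKD→GBP→SEK→HKD: 0.0978 × 14.3 × 0.742 = 1.03772
Maximum is CHF→SGD→GBP→CHF at 1.1106; arbitrage exists.

1.1106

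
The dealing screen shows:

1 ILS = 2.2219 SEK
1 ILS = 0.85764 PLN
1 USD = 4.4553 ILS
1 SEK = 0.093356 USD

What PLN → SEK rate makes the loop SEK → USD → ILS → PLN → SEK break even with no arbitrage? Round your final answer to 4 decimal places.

Known legs of the cycle: 0.093356 × 4.4553 × 0.85764 = 0.356717336239152
For no arbitrage the full-cycle product must be 1, so the missing rate is 1 / 0.356717336239152 ≈ 2.803340.

2.8033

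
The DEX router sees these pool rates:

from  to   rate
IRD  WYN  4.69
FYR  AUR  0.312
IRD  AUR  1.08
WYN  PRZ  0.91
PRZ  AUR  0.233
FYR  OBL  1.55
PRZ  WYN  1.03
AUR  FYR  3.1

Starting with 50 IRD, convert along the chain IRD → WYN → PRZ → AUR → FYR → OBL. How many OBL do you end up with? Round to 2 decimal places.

238.91

50 IRD × 4.69 = 234.5 WYN
234.5 WYN × 0.91 = 213.395 PRZ
213.395 PRZ × 0.233 = 49.721035 AUR
49.721035 AUR × 3.1 = 154.1352085 FYR
154.1352085 FYR × 1.55 = 238.909573175 OBL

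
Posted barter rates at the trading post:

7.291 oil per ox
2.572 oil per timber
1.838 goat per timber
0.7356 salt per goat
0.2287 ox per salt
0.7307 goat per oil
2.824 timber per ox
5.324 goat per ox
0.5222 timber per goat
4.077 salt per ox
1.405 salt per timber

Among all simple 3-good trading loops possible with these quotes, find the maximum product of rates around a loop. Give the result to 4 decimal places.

timber→oil→goat→timber: 2.572 × 0.7307 × 0.5222 = 0.98140
timber→salt→ox→timber: 1.405 × 0.2287 × 2.824 = 0.90742
ox→goat→salt→ox: 5.324 × 0.7356 × 0.2287 = 0.89567
Maximum is timber→oil→goat→timber at 0.9814; no arbitrage — every cycle loses value.

0.9814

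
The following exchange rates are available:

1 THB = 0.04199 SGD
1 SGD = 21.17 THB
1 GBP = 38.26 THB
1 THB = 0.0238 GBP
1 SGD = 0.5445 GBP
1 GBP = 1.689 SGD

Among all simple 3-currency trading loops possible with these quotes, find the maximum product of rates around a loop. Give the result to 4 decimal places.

GBP→THB→SGD→GBP: 38.26 × 0.04199 × 0.5445 = 0.87476
GBP→SGD→THB→GBP: 1.689 × 21.17 × 0.0238 = 0.85100
Maximum is GBP→THB→SGD→GBP at 0.8748; no arbitrage — every cycle loses value.

0.8748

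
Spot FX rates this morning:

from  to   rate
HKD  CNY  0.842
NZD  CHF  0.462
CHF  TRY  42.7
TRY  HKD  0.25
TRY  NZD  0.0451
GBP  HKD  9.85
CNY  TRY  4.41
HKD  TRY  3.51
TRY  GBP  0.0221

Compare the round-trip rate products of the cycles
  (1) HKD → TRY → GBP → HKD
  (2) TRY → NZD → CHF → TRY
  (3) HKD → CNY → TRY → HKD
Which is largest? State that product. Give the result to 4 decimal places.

(1) 3.51 × 0.0221 × 9.85 = 0.76407
(2) 0.0451 × 0.462 × 42.7 = 0.88971
(3) 0.842 × 4.41 × 0.25 = 0.92831
Highest is cycle (3) at 0.9283 (≤1, no arbitrage).

0.9283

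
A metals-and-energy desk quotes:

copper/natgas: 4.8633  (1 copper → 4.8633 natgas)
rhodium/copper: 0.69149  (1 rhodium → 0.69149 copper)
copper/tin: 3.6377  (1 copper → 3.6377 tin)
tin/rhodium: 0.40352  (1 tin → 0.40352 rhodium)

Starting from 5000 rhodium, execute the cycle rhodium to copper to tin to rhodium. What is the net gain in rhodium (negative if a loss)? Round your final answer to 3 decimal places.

5000 rhodium × 0.69149 = 3457.45 copper
3457.45 copper × 3.6377 = 12577.165865 tin
12577.165865 tin × 0.40352 = 5075.1379698448 rhodium
Net change: 5075.1379698448 − 5000 = 75.1379698448 rhodium

75.138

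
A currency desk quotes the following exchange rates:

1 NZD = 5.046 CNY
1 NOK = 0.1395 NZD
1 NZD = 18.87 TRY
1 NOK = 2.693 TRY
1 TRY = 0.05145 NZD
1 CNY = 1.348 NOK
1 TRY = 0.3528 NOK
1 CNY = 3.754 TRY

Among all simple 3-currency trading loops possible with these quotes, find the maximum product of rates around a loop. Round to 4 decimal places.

0.9746

CNY→TRY→NZD→CNY: 3.754 × 0.05145 × 5.046 = 0.97460
CNY→NOK→NZD→CNY: 1.348 × 0.1395 × 5.046 = 0.94888
NZD→TRY→NOK→NZD: 18.87 × 0.3528 × 0.1395 = 0.92870
Maximum is CNY→TRY→NZD→CNY at 0.9746; no arbitrage — every cycle loses value.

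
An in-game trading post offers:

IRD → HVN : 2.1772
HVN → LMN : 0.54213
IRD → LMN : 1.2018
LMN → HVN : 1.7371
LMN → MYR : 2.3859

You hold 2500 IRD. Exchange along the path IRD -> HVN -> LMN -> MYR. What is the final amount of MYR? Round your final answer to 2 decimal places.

7040.35

2500 IRD × 2.1772 = 5443 HVN
5443 HVN × 0.54213 = 2950.81359 LMN
2950.81359 LMN × 2.3859 = 7040.346144381 MYR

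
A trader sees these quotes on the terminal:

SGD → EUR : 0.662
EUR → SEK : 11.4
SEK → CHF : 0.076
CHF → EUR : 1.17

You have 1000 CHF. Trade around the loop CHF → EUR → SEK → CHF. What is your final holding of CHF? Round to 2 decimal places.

1013.69

1000 CHF × 1.17 = 1170 EUR
1170 EUR × 11.4 = 13338 SEK
13338 SEK × 0.076 = 1013.688 CHF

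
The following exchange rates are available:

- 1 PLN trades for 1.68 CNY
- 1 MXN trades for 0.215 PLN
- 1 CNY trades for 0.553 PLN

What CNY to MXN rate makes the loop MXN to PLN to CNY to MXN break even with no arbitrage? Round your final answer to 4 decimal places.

Known legs of the cycle: 0.215 × 1.68 = 0.3612
For no arbitrage the full-cycle product must be 1, so the missing rate is 1 / 0.3612 ≈ 2.768549.

2.7685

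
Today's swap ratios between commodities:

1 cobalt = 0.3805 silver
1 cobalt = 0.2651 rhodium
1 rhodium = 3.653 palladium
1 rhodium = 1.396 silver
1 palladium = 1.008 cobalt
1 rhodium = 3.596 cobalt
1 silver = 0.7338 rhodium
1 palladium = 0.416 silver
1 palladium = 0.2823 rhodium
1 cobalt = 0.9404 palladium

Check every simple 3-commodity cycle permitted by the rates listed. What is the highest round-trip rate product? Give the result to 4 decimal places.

1.1151

palladium→silver→rhodium→palladium: 0.416 × 0.7338 × 3.653 = 1.11512
silver→rhodium→cobalt→silver: 0.7338 × 3.596 × 0.3805 = 1.00404
palladium→cobalt→rhodium→palladium: 1.008 × 0.2651 × 3.653 = 0.97616
palladium→rhodium→cobalt→palladium: 0.2823 × 3.596 × 0.9404 = 0.95465
Maximum is palladium→silver→rhodium→palladium at 1.1151; arbitrage exists.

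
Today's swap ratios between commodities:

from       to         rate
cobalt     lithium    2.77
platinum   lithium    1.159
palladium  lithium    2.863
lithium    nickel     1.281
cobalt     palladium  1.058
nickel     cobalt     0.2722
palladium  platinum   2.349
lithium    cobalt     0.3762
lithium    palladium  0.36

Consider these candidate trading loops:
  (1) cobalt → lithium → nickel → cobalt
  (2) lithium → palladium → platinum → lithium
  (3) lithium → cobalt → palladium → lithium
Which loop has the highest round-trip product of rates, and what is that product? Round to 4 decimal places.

(1) 2.77 × 1.281 × 0.2722 = 0.96587
(2) 0.36 × 2.349 × 1.159 = 0.98010
(3) 0.3762 × 1.058 × 2.863 = 1.13953
Highest is cycle (3) at 1.1395 (>1, arbitrage).

1.1395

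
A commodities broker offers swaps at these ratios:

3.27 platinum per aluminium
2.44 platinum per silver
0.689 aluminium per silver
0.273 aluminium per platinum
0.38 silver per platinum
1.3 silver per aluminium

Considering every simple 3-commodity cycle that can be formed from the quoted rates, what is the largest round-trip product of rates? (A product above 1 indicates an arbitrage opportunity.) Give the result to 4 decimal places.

aluminium→silver→platinum→aluminium: 1.3 × 2.44 × 0.273 = 0.86596
aluminium→platinum→silver→aluminium: 3.27 × 0.38 × 0.689 = 0.85615
Maximum is aluminium→silver→platinum→aluminium at 0.8660; no arbitrage — every cycle loses value.

0.8660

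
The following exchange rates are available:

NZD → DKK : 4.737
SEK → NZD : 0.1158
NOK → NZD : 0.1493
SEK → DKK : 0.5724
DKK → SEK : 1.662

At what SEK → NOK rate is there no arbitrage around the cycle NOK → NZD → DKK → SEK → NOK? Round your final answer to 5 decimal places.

0.85076

Known legs of the cycle: 0.1493 × 4.737 × 1.662 = 1.1754230742
For no arbitrage the full-cycle product must be 1, so the missing rate is 1 / 1.1754230742 ≈ 0.8507575.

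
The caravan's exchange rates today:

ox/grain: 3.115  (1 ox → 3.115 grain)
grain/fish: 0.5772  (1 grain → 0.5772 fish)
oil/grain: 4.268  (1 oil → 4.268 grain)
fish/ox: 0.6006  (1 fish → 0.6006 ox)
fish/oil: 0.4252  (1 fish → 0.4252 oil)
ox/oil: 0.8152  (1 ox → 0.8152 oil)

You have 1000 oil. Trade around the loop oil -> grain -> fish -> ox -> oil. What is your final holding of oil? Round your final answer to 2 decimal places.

1000 oil × 4.268 = 4268 grain
4268 grain × 0.5772 = 2463.4896 fish
2463.4896 fish × 0.6006 = 1479.57185376 ox
1479.57185376 ox × 0.8152 = 1206.146975185152 oil

1206.15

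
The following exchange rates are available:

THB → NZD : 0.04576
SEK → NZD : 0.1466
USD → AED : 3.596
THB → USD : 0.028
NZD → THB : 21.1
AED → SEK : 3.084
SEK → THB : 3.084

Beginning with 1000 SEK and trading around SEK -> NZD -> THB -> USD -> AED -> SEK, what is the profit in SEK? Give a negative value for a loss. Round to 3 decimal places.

1000 SEK × 0.1466 = 146.6 NZD
146.6 NZD × 21.1 = 3093.26 THB
3093.26 THB × 0.028 = 86.61128 USD
86.61128 USD × 3.596 = 311.45416288 AED
311.45416288 AED × 3.084 = 960.52463832192 SEK
Net change: 960.52463832192 − 1000 = -39.47536167808 SEK

-39.475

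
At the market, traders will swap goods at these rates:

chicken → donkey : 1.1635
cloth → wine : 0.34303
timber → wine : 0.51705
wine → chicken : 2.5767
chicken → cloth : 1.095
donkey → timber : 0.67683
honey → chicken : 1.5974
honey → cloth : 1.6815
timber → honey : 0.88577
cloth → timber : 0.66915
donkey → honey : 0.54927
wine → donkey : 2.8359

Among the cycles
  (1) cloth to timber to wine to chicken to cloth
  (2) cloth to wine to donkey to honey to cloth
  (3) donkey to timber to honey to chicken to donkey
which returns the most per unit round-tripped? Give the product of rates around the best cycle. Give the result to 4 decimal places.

1.1142

(1) 0.66915 × 0.51705 × 2.5767 × 1.095 = 0.97619
(2) 0.34303 × 2.8359 × 0.54927 × 1.6815 = 0.89847
(3) 0.67683 × 0.88577 × 1.5974 × 1.1635 = 1.11424
Highest is cycle (3) at 1.1142 (>1, arbitrage).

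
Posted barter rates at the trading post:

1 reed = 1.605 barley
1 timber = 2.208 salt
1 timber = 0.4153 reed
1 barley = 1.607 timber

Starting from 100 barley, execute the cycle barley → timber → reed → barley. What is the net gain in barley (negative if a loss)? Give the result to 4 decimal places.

7.1156

100 barley × 1.607 = 160.7 timber
160.7 timber × 0.4153 = 66.73871 reed
66.73871 reed × 1.605 = 107.11562955 barley
Net change: 107.11562955 − 100 = 7.11562955 barley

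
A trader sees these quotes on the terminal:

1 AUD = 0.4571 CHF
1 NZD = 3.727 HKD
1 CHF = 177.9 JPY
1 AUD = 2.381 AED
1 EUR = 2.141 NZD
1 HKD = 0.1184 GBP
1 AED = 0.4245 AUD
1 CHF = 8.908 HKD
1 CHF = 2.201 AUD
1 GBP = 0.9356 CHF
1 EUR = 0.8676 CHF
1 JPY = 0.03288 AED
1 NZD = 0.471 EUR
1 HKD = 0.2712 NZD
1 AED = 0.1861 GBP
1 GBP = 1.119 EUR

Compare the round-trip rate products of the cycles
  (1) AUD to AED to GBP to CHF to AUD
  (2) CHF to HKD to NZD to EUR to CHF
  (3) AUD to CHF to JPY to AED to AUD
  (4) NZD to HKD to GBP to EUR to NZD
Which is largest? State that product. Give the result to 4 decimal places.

1.1350

(1) 2.381 × 0.1861 × 0.9356 × 2.201 = 0.91246
(2) 8.908 × 0.2712 × 0.471 × 0.8676 = 0.98721
(3) 0.4571 × 177.9 × 0.03288 × 0.4245 = 1.13500
(4) 3.727 × 0.1184 × 1.119 × 2.141 = 1.05720
Highest is cycle (3) at 1.1350 (>1, arbitrage).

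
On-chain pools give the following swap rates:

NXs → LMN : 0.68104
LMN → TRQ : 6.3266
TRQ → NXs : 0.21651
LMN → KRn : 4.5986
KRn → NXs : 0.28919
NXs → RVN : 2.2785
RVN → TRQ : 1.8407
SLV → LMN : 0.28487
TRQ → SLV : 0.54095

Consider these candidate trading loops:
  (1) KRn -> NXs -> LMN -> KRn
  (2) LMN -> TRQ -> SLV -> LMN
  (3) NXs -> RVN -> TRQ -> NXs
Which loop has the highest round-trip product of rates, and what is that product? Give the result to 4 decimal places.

0.9749

(1) 0.28919 × 0.68104 × 4.5986 = 0.90569
(2) 6.3266 × 0.54095 × 0.28487 = 0.97493
(3) 2.2785 × 1.8407 × 0.21651 = 0.90805
Highest is cycle (2) at 0.9749 (≤1, no arbitrage).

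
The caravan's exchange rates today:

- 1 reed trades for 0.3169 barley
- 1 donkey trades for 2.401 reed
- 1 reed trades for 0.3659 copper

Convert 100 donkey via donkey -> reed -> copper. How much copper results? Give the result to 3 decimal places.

100 donkey × 2.401 = 240.1 reed
240.1 reed × 0.3659 = 87.85259 copper

87.853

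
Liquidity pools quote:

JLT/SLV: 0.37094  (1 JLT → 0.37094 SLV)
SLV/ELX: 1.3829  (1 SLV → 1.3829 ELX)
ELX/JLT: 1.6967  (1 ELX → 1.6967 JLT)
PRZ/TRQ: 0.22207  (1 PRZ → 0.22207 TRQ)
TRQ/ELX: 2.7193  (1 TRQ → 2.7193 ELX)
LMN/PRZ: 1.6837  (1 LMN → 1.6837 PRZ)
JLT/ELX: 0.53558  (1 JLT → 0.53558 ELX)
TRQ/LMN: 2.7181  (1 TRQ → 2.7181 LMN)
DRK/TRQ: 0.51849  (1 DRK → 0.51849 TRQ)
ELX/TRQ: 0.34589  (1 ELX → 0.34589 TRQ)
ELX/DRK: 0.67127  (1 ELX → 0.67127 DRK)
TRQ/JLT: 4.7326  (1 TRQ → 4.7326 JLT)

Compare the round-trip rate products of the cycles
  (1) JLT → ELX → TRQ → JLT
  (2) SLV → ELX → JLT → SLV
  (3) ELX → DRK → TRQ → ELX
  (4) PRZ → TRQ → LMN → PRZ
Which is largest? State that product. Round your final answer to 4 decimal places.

(1) 0.53558 × 0.34589 × 4.7326 = 0.87672
(2) 1.3829 × 1.6967 × 0.37094 = 0.87036
(3) 0.67127 × 0.51849 × 2.7193 = 0.94644
(4) 0.22207 × 2.7181 × 1.6837 = 1.01630
Highest is cycle (4) at 1.0163 (>1, arbitrage).

1.0163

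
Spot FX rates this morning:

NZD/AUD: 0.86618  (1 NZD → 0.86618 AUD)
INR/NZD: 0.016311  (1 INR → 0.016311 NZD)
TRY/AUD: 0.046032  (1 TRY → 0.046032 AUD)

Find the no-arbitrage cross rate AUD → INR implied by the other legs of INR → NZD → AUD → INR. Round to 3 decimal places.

70.780

Known legs of the cycle: 0.016311 × 0.86618 = 0.01412826198
For no arbitrage the full-cycle product must be 1, so the missing rate is 1 / 0.01412826198 ≈ 70.78011.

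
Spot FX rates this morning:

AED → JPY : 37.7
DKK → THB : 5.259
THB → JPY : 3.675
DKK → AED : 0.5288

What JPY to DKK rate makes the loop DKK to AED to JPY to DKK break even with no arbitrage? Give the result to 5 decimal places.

0.05016

Known legs of the cycle: 0.5288 × 37.7 = 19.93576
For no arbitrage the full-cycle product must be 1, so the missing rate is 1 / 19.93576 ≈ 0.0501611.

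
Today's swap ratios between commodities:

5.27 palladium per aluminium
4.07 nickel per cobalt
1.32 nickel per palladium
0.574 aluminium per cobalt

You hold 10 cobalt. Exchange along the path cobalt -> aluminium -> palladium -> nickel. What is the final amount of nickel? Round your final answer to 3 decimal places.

39.930

10 cobalt × 0.574 = 5.74 aluminium
5.74 aluminium × 5.27 = 30.2498 palladium
30.2498 palladium × 1.32 = 39.929736 nickel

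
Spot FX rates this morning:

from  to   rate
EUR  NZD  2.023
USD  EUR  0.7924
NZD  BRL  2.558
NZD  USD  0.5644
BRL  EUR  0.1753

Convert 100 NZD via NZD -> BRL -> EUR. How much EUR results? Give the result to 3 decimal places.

100 NZD × 2.558 = 255.8 BRL
255.8 BRL × 0.1753 = 44.84174 EUR

44.842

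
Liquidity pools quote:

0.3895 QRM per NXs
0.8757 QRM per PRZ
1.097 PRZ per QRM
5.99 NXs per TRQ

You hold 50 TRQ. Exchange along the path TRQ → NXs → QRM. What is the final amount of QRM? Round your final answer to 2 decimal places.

50 TRQ × 5.99 = 299.5 NXs
299.5 NXs × 0.3895 = 116.65525 QRM

116.66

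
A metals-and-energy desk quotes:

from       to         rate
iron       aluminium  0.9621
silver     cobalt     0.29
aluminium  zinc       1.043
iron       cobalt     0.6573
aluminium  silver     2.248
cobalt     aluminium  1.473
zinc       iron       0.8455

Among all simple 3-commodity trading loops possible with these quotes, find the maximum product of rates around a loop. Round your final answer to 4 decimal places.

aluminium→silver→cobalt→aluminium: 2.248 × 0.29 × 1.473 = 0.96028
iron→aluminium→zinc→iron: 0.9621 × 1.043 × 0.8455 = 0.84843
Maximum is aluminium→silver→cobalt→aluminium at 0.9603; no arbitrage — every cycle loses value.

0.9603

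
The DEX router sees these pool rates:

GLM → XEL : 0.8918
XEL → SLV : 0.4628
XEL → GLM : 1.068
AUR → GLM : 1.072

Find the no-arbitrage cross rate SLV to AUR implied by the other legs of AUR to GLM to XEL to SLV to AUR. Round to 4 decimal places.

2.2602

Known legs of the cycle: 1.072 × 0.8918 × 0.4628 = 0.44244124288
For no arbitrage the full-cycle product must be 1, so the missing rate is 1 / 0.44244124288 ≈ 2.260187.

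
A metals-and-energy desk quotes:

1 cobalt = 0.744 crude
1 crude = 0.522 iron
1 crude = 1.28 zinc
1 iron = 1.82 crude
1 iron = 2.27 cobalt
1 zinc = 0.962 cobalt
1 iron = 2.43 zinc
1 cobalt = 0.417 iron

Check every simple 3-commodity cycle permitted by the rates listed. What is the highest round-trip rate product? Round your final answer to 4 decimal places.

0.9748

cobalt→iron→zinc→cobalt: 0.417 × 2.43 × 0.962 = 0.97480
cobalt→crude→zinc→cobalt: 0.744 × 1.28 × 0.962 = 0.91613
cobalt→crude→iron→cobalt: 0.744 × 0.522 × 2.27 = 0.88160
Maximum is cobalt→iron→zinc→cobalt at 0.9748; no arbitrage — every cycle loses value.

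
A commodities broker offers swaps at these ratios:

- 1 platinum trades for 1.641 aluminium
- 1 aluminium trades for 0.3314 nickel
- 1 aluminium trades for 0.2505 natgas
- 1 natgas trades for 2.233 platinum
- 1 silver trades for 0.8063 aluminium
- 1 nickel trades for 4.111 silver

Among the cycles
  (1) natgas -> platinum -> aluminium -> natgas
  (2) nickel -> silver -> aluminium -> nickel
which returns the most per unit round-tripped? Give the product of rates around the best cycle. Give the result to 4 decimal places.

(1) 2.233 × 1.641 × 0.2505 = 0.91792
(2) 4.111 × 0.8063 × 0.3314 = 1.09849
Highest is cycle (2) at 1.0985 (>1, arbitrage).

1.0985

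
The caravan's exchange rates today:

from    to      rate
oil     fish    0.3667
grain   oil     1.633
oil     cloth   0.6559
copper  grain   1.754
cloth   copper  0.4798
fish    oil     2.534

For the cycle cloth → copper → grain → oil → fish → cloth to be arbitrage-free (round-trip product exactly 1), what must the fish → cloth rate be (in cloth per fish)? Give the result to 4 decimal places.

Known legs of the cycle: 0.4798 × 1.754 × 1.633 × 0.3667 = 0.50394939407012
For no arbitrage the full-cycle product must be 1, so the missing rate is 1 / 0.50394939407012 ≈ 1.984326.

1.9843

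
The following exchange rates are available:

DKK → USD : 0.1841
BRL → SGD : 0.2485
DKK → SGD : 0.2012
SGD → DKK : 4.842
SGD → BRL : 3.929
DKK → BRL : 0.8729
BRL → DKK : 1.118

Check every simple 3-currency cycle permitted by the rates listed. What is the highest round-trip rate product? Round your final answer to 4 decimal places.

1.0503

BRL→SGD→DKK→BRL: 0.2485 × 4.842 × 0.8729 = 1.05031
BRL→DKK→SGD→BRL: 1.118 × 0.2012 × 3.929 = 0.88380
Maximum is BRL→SGD→DKK→BRL at 1.0503; arbitrage exists.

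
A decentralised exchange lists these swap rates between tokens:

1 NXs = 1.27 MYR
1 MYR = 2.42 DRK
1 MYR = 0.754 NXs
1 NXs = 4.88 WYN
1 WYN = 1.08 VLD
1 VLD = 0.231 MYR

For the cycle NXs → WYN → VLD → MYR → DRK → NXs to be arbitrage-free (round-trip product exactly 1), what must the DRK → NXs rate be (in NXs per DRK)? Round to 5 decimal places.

Known legs of the cycle: 4.88 × 1.08 × 0.231 × 2.42 = 2.946259008
For no arbitrage the full-cycle product must be 1, so the missing rate is 1 / 2.946259008 ≈ 0.3394135.

0.33941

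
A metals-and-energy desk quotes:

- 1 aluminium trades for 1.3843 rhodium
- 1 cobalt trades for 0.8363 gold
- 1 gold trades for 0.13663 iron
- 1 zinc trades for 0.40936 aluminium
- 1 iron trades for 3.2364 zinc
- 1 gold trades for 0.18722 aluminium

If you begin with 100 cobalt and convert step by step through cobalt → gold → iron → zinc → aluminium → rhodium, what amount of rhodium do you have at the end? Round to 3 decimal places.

20.956

100 cobalt × 0.8363 = 83.63 gold
83.63 gold × 0.13663 = 11.4263669 iron
11.4263669 iron × 3.2364 = 36.98029383516 zinc
36.98029383516 zinc × 0.40936 = 15.1382530843610976 aluminium
15.1382530843610976 aluminium × 1.3843 = 20.95588374468106740768 rhodium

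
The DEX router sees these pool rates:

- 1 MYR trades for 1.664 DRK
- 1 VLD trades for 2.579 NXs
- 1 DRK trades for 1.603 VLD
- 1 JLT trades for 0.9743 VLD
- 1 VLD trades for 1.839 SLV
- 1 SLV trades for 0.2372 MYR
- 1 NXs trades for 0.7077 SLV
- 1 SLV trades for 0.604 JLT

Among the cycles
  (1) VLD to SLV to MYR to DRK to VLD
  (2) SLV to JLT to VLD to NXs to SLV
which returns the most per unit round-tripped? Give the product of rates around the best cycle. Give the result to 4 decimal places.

(1) 1.839 × 0.2372 × 1.664 × 1.603 = 1.16355
(2) 0.604 × 0.9743 × 2.579 × 0.7077 = 1.07406
Highest is cycle (1) at 1.1635 (>1, arbitrage).

1.1635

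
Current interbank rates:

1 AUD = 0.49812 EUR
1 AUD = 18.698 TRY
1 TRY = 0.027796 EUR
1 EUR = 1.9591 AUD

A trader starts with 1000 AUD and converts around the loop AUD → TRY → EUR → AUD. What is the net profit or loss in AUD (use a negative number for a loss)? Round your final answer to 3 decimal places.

18.202

1000 AUD × 18.698 = 18698 TRY
18698 TRY × 0.027796 = 519.729608 EUR
519.729608 EUR × 1.9591 = 1018.2022750328 AUD
Net change: 1018.2022750328 − 1000 = 18.2022750328 AUD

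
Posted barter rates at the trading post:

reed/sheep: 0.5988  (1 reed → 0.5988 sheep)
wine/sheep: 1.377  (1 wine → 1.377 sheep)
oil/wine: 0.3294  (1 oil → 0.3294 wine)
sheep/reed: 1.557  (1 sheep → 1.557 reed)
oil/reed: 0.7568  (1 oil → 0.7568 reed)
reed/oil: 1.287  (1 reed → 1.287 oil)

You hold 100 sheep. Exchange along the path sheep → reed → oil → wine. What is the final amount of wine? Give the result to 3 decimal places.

100 sheep × 1.557 = 155.7 reed
155.7 reed × 1.287 = 200.3859 oil
200.3859 oil × 0.3294 = 66.00711546 wine

66.007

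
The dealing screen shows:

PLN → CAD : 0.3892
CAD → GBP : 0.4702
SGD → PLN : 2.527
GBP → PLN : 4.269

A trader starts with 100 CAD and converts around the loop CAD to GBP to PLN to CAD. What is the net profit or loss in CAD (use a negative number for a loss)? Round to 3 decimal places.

-21.877

100 CAD × 0.4702 = 47.02 GBP
47.02 GBP × 4.269 = 200.72838 PLN
200.72838 PLN × 0.3892 = 78.123485496 CAD
Net change: 78.123485496 − 100 = -21.876514504 CAD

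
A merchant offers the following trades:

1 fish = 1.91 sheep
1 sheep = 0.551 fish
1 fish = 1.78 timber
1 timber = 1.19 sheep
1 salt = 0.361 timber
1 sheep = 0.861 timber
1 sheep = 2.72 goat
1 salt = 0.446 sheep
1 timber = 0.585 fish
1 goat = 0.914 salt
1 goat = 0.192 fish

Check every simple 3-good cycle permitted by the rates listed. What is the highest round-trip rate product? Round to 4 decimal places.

timber→sheep→fish→timber: 1.19 × 0.551 × 1.78 = 1.16713
goat→salt→sheep→goat: 0.914 × 0.446 × 2.72 = 1.10879
goat→fish→sheep→goat: 0.192 × 1.91 × 2.72 = 0.99748
timber→fish→sheep→timber: 0.585 × 1.91 × 0.861 = 0.96204
Maximum is timber→sheep→fish→timber at 1.1671; arbitrage exists.

1.1671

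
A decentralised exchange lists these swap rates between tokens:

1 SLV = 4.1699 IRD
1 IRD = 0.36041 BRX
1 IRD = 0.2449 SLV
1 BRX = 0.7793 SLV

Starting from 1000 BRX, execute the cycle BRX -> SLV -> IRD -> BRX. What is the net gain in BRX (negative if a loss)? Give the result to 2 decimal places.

171.19

1000 BRX × 0.7793 = 779.3 SLV
779.3 SLV × 4.1699 = 3249.60307 IRD
3249.60307 IRD × 0.36041 = 1171.1894424587 BRX
Net change: 1171.1894424587 − 1000 = 171.1894424587 BRX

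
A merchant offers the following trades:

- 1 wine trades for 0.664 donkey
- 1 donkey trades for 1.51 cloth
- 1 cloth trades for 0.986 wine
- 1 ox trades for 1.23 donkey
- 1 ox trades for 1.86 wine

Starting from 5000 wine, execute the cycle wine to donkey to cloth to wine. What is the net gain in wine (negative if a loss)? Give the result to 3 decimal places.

-56.985

5000 wine × 0.664 = 3320 donkey
3320 donkey × 1.51 = 5013.2 cloth
5013.2 cloth × 0.986 = 4943.0152 wine
Net change: 4943.0152 − 5000 = -56.9848 wine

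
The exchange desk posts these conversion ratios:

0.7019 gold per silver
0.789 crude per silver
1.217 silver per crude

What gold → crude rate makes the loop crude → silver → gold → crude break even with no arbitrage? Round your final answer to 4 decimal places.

1.1707

Known legs of the cycle: 1.217 × 0.7019 = 0.8542123
For no arbitrage the full-cycle product must be 1, so the missing rate is 1 / 0.8542123 ≈ 1.170669.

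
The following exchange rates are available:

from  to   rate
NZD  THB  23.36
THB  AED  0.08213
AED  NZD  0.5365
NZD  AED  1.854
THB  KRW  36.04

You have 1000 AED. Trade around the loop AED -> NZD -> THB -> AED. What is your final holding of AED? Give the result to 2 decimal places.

1000 AED × 0.5365 = 536.5 NZD
536.5 NZD × 23.36 = 12532.64 THB
12532.64 THB × 0.08213 = 1029.3057232 AED

1029.31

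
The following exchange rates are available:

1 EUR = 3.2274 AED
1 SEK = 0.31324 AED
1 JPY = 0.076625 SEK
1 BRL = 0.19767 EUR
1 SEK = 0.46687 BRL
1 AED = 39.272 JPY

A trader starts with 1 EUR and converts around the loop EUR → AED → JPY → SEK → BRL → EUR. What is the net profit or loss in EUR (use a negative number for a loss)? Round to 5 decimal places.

-0.10372

1 EUR × 3.2274 = 3.2274 AED
3.2274 AED × 39.272 = 126.7464528 JPY
126.7464528 JPY × 0.076625 = 9.7119469458 SEK
9.7119469458 SEK × 0.46687 = 4.534216670585646 BRL
4.534216670585646 BRL × 0.19767 = 0.89627860927466464482 EUR
Net change: 0.89627860927466464482 − 1 = -0.10372139072533535518 EUR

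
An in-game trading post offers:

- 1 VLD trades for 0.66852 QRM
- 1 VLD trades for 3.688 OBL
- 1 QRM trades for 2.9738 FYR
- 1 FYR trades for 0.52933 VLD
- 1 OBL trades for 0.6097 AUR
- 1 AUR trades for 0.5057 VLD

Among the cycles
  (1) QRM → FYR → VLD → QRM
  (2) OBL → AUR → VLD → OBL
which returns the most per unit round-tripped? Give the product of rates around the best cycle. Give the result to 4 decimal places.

(1) 2.9738 × 0.52933 × 0.66852 = 1.05233
(2) 0.6097 × 0.5057 × 3.688 = 1.13710
Highest is cycle (2) at 1.1371 (>1, arbitrage).

1.1371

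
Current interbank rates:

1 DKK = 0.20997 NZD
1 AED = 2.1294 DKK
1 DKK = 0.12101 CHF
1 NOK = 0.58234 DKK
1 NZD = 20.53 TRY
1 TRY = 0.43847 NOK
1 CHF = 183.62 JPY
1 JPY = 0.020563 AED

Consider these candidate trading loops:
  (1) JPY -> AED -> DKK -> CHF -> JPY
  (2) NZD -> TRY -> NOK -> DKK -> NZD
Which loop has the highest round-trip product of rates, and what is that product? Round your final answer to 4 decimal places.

(1) 0.020563 × 2.1294 × 0.12101 × 183.62 = 0.97294
(2) 20.53 × 0.43847 × 0.58234 × 0.20997 = 1.10068
Highest is cycle (2) at 1.1007 (>1, arbitrage).

1.1007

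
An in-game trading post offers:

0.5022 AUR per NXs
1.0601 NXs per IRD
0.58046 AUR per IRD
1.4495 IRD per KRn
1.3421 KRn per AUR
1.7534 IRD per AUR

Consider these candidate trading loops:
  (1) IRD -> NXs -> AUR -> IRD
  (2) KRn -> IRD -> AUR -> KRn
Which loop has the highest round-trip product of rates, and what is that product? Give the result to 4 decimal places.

(1) 1.0601 × 0.5022 × 1.7534 = 0.93348
(2) 1.4495 × 0.58046 × 1.3421 = 1.12921
Highest is cycle (2) at 1.1292 (>1, arbitrage).

1.1292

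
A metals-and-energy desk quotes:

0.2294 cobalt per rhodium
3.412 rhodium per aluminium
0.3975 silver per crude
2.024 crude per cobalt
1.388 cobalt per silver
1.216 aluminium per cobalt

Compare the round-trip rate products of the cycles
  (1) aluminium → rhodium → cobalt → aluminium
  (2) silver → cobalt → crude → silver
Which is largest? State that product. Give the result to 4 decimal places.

1.1167

(1) 3.412 × 0.2294 × 1.216 = 0.95178
(2) 1.388 × 2.024 × 0.3975 = 1.11670
Highest is cycle (2) at 1.1167 (>1, arbitrage).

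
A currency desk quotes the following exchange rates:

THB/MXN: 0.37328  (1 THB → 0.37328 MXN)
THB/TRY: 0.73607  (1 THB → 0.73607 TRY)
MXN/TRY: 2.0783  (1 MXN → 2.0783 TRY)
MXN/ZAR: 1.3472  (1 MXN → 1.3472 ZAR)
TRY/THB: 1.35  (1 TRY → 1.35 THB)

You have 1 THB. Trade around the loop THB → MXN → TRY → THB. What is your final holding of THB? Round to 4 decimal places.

1.0473

1 THB × 0.37328 = 0.37328 MXN
0.37328 MXN × 2.0783 = 0.775787824 TRY
0.775787824 TRY × 1.35 = 1.0473135624 THB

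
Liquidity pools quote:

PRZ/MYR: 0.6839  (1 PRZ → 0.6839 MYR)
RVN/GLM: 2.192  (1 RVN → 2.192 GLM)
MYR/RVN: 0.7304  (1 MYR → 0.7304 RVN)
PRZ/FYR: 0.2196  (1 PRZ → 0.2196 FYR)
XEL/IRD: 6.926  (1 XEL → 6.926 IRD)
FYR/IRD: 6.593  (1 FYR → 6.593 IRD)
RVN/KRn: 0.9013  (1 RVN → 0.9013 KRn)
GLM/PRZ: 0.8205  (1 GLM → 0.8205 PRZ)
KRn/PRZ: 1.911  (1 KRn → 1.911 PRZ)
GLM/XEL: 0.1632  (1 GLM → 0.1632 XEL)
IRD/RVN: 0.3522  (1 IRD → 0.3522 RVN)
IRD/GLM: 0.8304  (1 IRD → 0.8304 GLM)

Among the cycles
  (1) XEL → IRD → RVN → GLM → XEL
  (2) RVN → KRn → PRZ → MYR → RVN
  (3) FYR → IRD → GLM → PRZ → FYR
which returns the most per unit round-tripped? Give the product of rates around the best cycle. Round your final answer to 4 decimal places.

(1) 6.926 × 0.3522 × 2.192 × 0.1632 = 0.87263
(2) 0.9013 × 1.911 × 0.6839 × 0.7304 = 0.86037
(3) 6.593 × 0.8304 × 0.8205 × 0.2196 = 0.98646
Highest is cycle (3) at 0.9865 (≤1, no arbitrage).

0.9865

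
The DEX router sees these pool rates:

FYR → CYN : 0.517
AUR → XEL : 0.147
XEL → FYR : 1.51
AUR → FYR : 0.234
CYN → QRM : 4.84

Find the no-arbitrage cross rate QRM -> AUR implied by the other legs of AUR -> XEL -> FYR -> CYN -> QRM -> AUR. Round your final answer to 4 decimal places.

1.8004

Known legs of the cycle: 0.147 × 1.51 × 0.517 × 4.84 = 0.5554310916
For no arbitrage the full-cycle product must be 1, so the missing rate is 1 / 0.5554310916 ≈ 1.800403.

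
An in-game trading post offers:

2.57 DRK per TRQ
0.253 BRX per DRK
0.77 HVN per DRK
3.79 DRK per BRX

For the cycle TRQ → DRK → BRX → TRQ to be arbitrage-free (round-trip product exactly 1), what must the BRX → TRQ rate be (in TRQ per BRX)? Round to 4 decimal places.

Known legs of the cycle: 2.57 × 0.253 = 0.65021
For no arbitrage the full-cycle product must be 1, so the missing rate is 1 / 0.65021 ≈ 1.537965.

1.5380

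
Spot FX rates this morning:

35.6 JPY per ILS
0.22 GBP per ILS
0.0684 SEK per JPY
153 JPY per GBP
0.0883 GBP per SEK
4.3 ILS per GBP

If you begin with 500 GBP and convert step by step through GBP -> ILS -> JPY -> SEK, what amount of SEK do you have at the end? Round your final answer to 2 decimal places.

500 GBP × 4.3 = 2150 ILS
2150 ILS × 35.6 = 76540 JPY
76540 JPY × 0.0684 = 5235.336 SEK

5235.34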